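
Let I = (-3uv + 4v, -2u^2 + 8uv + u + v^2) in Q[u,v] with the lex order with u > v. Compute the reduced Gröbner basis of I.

G = {u^2 - 1/2u - 1/2v^2 - 16/3v, uv - 4/3v, v^3 + 32/3v^2 - 20/9v}

f_1 = -3uv + 4v, LT = uv.
f_2 = -2u^2 + 8uv + u + v^2, LT = u^2.

S(f_1,f_2): lcm = u^2v. S = 4uv^2 - 5/6uv + 1/2v^3.
  leading term uv^2: subtract (-4/3v)·f_1 from 4uv^2 - 5/6uv + 1/2v^3 → -5/6uv + 1/2v^3 + 16/3v^2
  leading term uv: subtract (5/18)·f_1 from -5/6uv + 1/2v^3 + 16/3v^2 → 1/2v^3 + 16/3v^2 - 10/9v
  leading term v^3: no divisor's leading term divides it; move 1/2v^3 to the remainder.
  leading term v^2: no divisor's leading term divides it; move 16/3v^2 to the remainder.
  leading term v: no divisor's leading term divides it; move -10/9v to the remainder.
  remainder 1/2v^3 + 16/3v^2 - 10/9v ≠ 0; add g_3 = 1/2v^3 + 16/3v^2 - 10/9v to the basis.

The other S-polynomials (S(f_1,g_3), S(f_2,g_3)) all reduce to 0 modulo the current basis, so we have a Gröbner basis.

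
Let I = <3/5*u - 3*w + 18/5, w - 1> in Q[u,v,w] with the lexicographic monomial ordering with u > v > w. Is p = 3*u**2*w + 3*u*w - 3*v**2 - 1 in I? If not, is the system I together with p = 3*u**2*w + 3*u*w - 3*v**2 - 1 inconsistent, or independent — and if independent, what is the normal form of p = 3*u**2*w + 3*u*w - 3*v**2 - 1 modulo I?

3*u**2*w + 3*u*w - 3*v**2 - 1 is independent of I; its normal form modulo I is -3*v**2 - 1.

First compute the reduced Gröbner basis of I by Buchberger's algorithm.
f_1 = 3/5*u - 3*w + 18/5, LT = u.
f_2 = w - 1, LT = w.

The S-polynomials (S(f_1,f_2)) all reduce to 0 modulo the current basis, so we have a Gröbner basis.
Inter-reduce: drop elements whose leading term is divisible by another's, tail-reduce, and make monic.
Reduced Gröbner basis: {u + 1, w - 1}.
Label its elements g_1 = u + 1, g_2 = w - 1.

Reduce p = 3*u**2*w + 3*u*w - 3*v**2 - 1 modulo G:
  leading term u**2*w: subtract (3*u*w)·g_1 from 3*u**2*w + 3*u*w - 3*v**2 - 1 → -3*v**2 - 1
  leading term v**2: no divisor's leading term divides it; move -3*v**2 to the remainder.
  leading term 1: no divisor's leading term divides it; move -1 to the remainder.
  normal form = -3*v**2 - 1.
The normal form is nonzero, so p ∉ I. Since p minus its normal form lies in I, I + (p) = I + (r) where r = -3*v**2 - 1; decide whether this ideal is the whole ring.
Run Buchberger on G together with r (pairs among the g_i already reduce to 0 since G is a Gröbner basis):
g_1 = u + 1, LT = u.
g_2 = w - 1, LT = w.
r = -3*v**2 - 1, LT = v**2.

The S-polynomials (S(g_1,g_2), S(g_1,r), S(g_2,r)) all reduce to 0 modulo the current basis, so we have a Gröbner basis.
Inter-reduce: drop elements whose leading term is divisible by another's, tail-reduce, and make monic.
Reduced Gröbner basis: {u + 1, v**2 + 1/3, w - 1}.
The reduced Gröbner basis of I + (p) is {u + 1, v**2 + 1/3, w - 1} ≠ {1}, a proper ideal, so the enlarged system stays consistent: p is independent of I, with normal form -3*v**2 - 1.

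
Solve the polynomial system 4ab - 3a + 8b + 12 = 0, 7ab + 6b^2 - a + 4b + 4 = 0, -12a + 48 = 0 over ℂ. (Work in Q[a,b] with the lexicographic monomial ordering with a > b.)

Compute a lex Gröbner basis by Buchberger's algorithm.
f_1 = 4ab - 3a + 8b + 12, LT = ab.
f_2 = 7ab - a + 6b^2 + 4b + 4, LT = ab.
f_3 = -12a + 48, LT = a.

S(f_1,f_2): lcm = ab. S = -17/28a - 6/7b^2 + 10/7b + 17/7.
  leading term a: subtract (17/336)·f_3 from -17/28a - 6/7b^2 + 10/7b + 17/7 → -6/7b^2 + 10/7b
  leading term b^2: no divisor's leading term divides it; move -6/7b^2 to the remainder.
  leading term b: no divisor's leading term divides it; move 10/7b to the remainder.
  remainder -6/7b^2 + 10/7b ≠ 0; add h_4 = -6/7b^2 + 10/7b to the basis.

S(f_1,f_3): lcm = ab. S = -3/4a + 6b + 3.
  leading term a: subtract (1/16)·f_3 from -3/4a + 6b + 3 → 6b
  leading term b: no divisor's leading term divides it; move 6b to the remainder.
  remainder 6b ≠ 0; add h_5 = 6b to the basis.

The other S-polynomials (S(f_2,f_3), S(f_1,h_4), S(f_2,h_4), S(f_3,h_4), S(f_1,h_5), S(f_2,h_5), S(f_3,h_5), S(h_4,h_5)) all reduce to 0 modulo the current basis, so we have a Gröbner basis.
Inter-reduce: drop elements whose leading term is divisible by another's, tail-reduce, and make monic.
Reduced Gröbner basis: {a - 4, b}.

Elimination: the polynomial b lies in the elimination ideal for b, so b ∈ {0}. For each such b, the remaining basis elements (now univariate) give the rest of the solution.
  b = 0: the earlier basis element becomes a - 4 = 0, giving a = 4 — point (4, 0).
Substituting each solution back into the original system confirms all equations vanish.

{(4, 0)}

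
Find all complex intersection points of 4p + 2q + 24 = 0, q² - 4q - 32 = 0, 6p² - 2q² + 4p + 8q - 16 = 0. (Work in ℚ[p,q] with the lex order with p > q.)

Compute a lex Gröbner basis by Buchberger's algorithm.
f_1 = 4p + 2q + 24, LT = p.
f_2 = q² - 4q - 32, LT = q².
f_3 = 6p² + 4p - 2q² + 8q - 16, LT = p².

S(f_1,f_2): leading monomials are coprime, so the S-polynomial reduces to 0 (Buchberger's first criterion).
S(f_1,f_3): lcm = p². S = ½pq + 16/3p + ⅓q² - 4/3q + 8/3.
  leading term pq: subtract (⅛q)·f_1 from ½pq + 16/3p + ⅓q² - 4/3q + 8/3 → 16/3p + 1/12q² - 13/3q + 8/3
  leading term p: subtract (4/3)·f_1 from 16/3p + 1/12q² - 13/3q + 8/3 → 1/12q² - 7q - 88/3
  leading term q²: subtract (1/12)·f_2 from 1/12q² - 7q - 88/3 → -20/3q - 80/3
  leading term q: no divisor's leading term divides it; move -20/3q to the remainder.
  leading term 1: no divisor's leading term divides it; move -80/3 to the remainder.
  remainder -20/3q - 80/3 ≠ 0; add h_4 = -20/3q - 80/3 to the basis.

S(f_2,f_3): leading monomials are coprime, so the S-polynomial reduces to 0 (Buchberger's first criterion).
S(f_1,h_4): leading monomials are coprime, so the S-polynomial reduces to 0 (Buchberger's first criterion).
S(f_2,h_4): lcm = q². S = -8q - 32.
  leading term q: subtract (6/5)·h_4 from -8q - 32 → 0
  remainder 0.

S(f_3,h_4): leading monomials are coprime, so the S-polynomial reduces to 0 (Buchberger's first criterion).
Every S-polynomial of the final basis reduces to 0, so we have a Gröbner basis.
Inter-reduce: drop elements whose leading term is divisible by another's, tail-reduce, and make monic.
Reduced Gröbner basis: {p + 4, q + 4}.

From the last basis element, q + 4 = 0, so q takes values in {-4}. Each choice, substituted upward through the basis, yields the corresponding point(s) of the solution set.
  q = -4: the earlier basis element becomes p + 4 = 0, giving p = -4 — point (-4, -4).
Each listed point satisfies every original equation (direct substitution).

{(-4, -4)}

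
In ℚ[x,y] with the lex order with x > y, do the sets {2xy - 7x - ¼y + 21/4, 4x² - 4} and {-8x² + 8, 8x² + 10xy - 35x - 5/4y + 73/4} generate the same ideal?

Since reduced Gröbner bases are canonical representatives of ideals under a given ordering, it suffices to compute and compare them.
Buchberger on the first generating set:
f_1 = 2xy - 7x - ¼y + 21/4, LT = xy.
f_2 = 4x² - 4, LT = x².

S(f_1,f_2): lcm = x²y. S = -7/2x² - ⅛xy + 21/8x + y.
  leading term x²: subtract (-⅞)·f_2 from -7/2x² - ⅛xy + 21/8x + y → -⅛xy + 21/8x + y - 7/2
  leading term xy: subtract (-1/16)·f_1 from -⅛xy + 21/8x + y - 7/2 → 35/16x + 63/64y - 203/64
  leading term x: no divisor's leading term divides it; move 35/16x to the remainder.
  leading term y: no divisor's leading term divides it; move 63/64y to the remainder.
  leading term 1: no divisor's leading term divides it; move -203/64 to the remainder.
  remainder 35/16x + 63/64y - 203/64 ≠ 0; add g_3 = 35/16x + 63/64y - 203/64 to the basis.

S(f_1,g_3): lcm = xy. S = -7/2x - 9/20y² + 53/40y + 21/8.
  leading term x: subtract (-8/5)·g_3 from -7/2x - 9/20y² + 53/40y + 21/8 → -9/20y² + 29/10y - 49/20
  leading term y²: no divisor's leading term divides it; move -9/20y² to the remainder.
  leading term y: no divisor's leading term divides it; move 29/10y to the remainder.
  leading term 1: no divisor's leading term divides it; move -49/20 to the remainder.
  remainder -9/20y² + 29/10y - 49/20 ≠ 0; add g_4 = -9/20y² + 29/10y - 49/20 to the basis.

S(f_2,g_3): lcm = x². S = -9/20xy + 29/20x - 1.
  leading term xy: subtract (-9/40)·f_1 from -9/20xy + 29/20x - 1 → -⅛x - 9/160y + 29/160
  leading term x: subtract (-2/35)·g_3 from -⅛x - 9/160y + 29/160 → 0
  remainder 0.

S(f_1,g_4): lcm = xy². S = 53/18xy - 49/9x - ⅛y² + 21/8y.
  leading term xy: subtract (53/36)·f_1 from 53/18xy - 49/9x - ⅛y² + 21/8y → 175/36x - ⅛y² + 431/144y - 371/48
  leading term x: subtract (20/9)·g_3 from 175/36x - ⅛y² + 431/144y - 371/48 → -⅛y² + 29/36y - 49/72
  leading term y²: subtract (5/18)·g_4 from -⅛y² + 29/36y - 49/72 → 0
  remainder 0.

S(f_2,g_4): leading monomials are coprime, so the S-polynomial reduces to 0 (Buchberger's first criterion).
S(g_3,g_4): leading monomials are coprime, so the S-polynomial reduces to 0 (Buchberger's first criterion).
Every S-polynomial of the final basis reduces to 0, so we have a Gröbner basis.
Inter-reduce: drop elements whose leading term is divisible by another's, tail-reduce, and make monic.
Reduced Gröbner basis: {x + 9/20y - 29/20, y² - 58/9y + 49/9}.

Buchberger on the second generating set:
h_1 = -8x² + 8, LT = x².
h_2 = 8x² + 10xy - 35x - 5/4y + 73/4, LT = x².

S(h_1,h_2): lcm = x². S = -5/4xy + 35/8x + 5/32y - 105/32.
  leading term xy: no divisor's leading term divides it; move -5/4xy to the remainder.
  leading term x: no divisor's leading term divides it; move 35/8x to the remainder.
  leading term y: no divisor's leading term divides it; move 5/32y to the remainder.
  leading term 1: no divisor's leading term divides it; move -105/32 to the remainder.
  remainder -5/4xy + 35/8x + 5/32y - 105/32 ≠ 0; add k_3 = -5/4xy + 35/8x + 5/32y - 105/32 to the basis.

S(h_1,k_3): lcm = x²y. S = 7/2x² + ⅛xy - 21/8x - y.
  leading term x²: subtract (-7/16)·h_1 from 7/2x² + ⅛xy - 21/8x - y → ⅛xy - 21/8x - y + 7/2
  leading term xy: subtract (-1/10)·k_3 from ⅛xy - 21/8x - y + 7/2 → -35/16x - 63/64y + 203/64
  leading term x: no divisor's leading term divides it; move -35/16x to the remainder.
  leading term y: no divisor's leading term divides it; move -63/64y to the remainder.
  leading term 1: no divisor's leading term divides it; move 203/64 to the remainder.
  remainder -35/16x - 63/64y + 203/64 ≠ 0; add k_4 = -35/16x - 63/64y + 203/64 to the basis.

S(h_2,k_3): lcm = x²y. S = 7/2x² + 5/4xy² - 17/4xy - 21/8x - 5/32y² + 73/32y.
  leading term x²: subtract (-7/16)·h_1 from 7/2x² + 5/4xy² - 17/4xy - 21/8x - 5/32y² + 73/32y → 5/4xy² - 17/4xy - 21/8x - 5/32y² + 73/32y + 7/2
  leading term xy²: subtract (-y)·k_3 from 5/4xy² - 17/4xy - 21/8x - 5/32y² + 73/32y + 7/2 → ⅛xy - 21/8x - y + 7/2
  leading term xy: subtract (-1/10)·k_3 from ⅛xy - 21/8x - y + 7/2 → -35/16x - 63/64y + 203/64
  leading term x: subtract (1)·k_4 from -35/16x - 63/64y + 203/64 → 0
  remainder 0.

S(h_1,k_4): lcm = x². S = -9/20xy + 29/20x - 1.
  leading term xy: subtract (9/25)·k_3 from -9/20xy + 29/20x - 1 → -⅛x - 9/160y + 29/160
  leading term x: subtract (2/35)·k_4 from -⅛x - 9/160y + 29/160 → 0
  remainder 0.

S(h_2,k_4): lcm = x². S = ⅘xy - 117/40x - 5/32y + 73/32.
  leading term xy: subtract (-16/25)·k_3 from ⅘xy - 117/40x - 5/32y + 73/32 → -⅛x - 9/160y + 29/160
  leading term x: subtract (2/35)·k_4 from -⅛x - 9/160y + 29/160 → 0
  remainder 0.

S(k_3,k_4): lcm = xy. S = -7/2x - 9/20y² + 53/40y + 21/8.
  leading term x: subtract (8/5)·k_4 from -7/2x - 9/20y² + 53/40y + 21/8 → -9/20y² + 29/10y - 49/20
  leading term y²: no divisor's leading term divides it; move -9/20y² to the remainder.
  leading term y: no divisor's leading term divides it; move 29/10y to the remainder.
  leading term 1: no divisor's leading term divides it; move -49/20 to the remainder.
  remainder -9/20y² + 29/10y - 49/20 ≠ 0; add k_5 = -9/20y² + 29/10y - 49/20 to the basis.

S(h_1,k_5): leading monomials are coprime, so the S-polynomial reduces to 0 (Buchberger's first criterion).
S(h_2,k_5): leading monomials are coprime, so the S-polynomial reduces to 0 (Buchberger's first criterion).
S(k_3,k_5): lcm = xy². S = 53/18xy - 49/9x - ⅛y² + 21/8y.
  leading term xy: subtract (-106/45)·k_3 from 53/18xy - 49/9x - ⅛y² + 21/8y → 175/36x - ⅛y² + 431/144y - 371/48
  leading term x: subtract (-20/9)·k_4 from 175/36x - ⅛y² + 431/144y - 371/48 → -⅛y² + 29/36y - 49/72
  leading term y²: subtract (5/18)·k_5 from -⅛y² + 29/36y - 49/72 → 0
  remainder 0.

S(k_4,k_5): leading monomials are coprime, so the S-polynomial reduces to 0 (Buchberger's first criterion).
Every S-polynomial of the final basis reduces to 0, so we have a Gröbner basis.
Inter-reduce: drop elements whose leading term is divisible by another's, tail-reduce, and make monic.
Reduced Gröbner basis: {x + 9/20y - 29/20, y² - 58/9y + 49/9}.

The two bases agree; hence the ideals are identical.

Yes, the ideals are equal.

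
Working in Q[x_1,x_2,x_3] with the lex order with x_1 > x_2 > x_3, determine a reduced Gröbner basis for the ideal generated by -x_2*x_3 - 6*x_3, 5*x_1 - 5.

f_1 = -x_2*x_3 - 6*x_3, LT = x_2*x_3.
f_2 = 5*x_1 - 5, LT = x_1.

The S-polynomials (S(f_1,f_2)) all reduce to 0 modulo the current basis, so we have a Gröbner basis.

G = {x_1 - 1, x_2*x_3 + 6*x_3}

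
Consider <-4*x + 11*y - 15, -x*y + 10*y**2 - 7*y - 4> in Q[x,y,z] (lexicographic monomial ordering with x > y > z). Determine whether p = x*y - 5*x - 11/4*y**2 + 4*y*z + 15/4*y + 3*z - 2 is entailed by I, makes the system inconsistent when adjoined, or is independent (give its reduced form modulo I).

First compute the reduced Gröbner basis of I by Buchberger's algorithm.
f_1 = -4*x + 11*y - 15, LT = x.
f_2 = -x*y + 10*y**2 - 7*y - 4, LT = x*y.

S(f_1,f_2): lcm = x*y. S = 29/4*y**2 - 13/4*y - 4.
  leading term y**2: no divisor's leading term divides it; move 29/4*y**2 to the remainder.
  leading term y: no divisor's leading term divides it; move -13/4*y to the remainder.
  leading term 1: no divisor's leading term divides it; move -4 to the remainder.
  remainder 29/4*y**2 - 13/4*y - 4 ≠ 0; add h_3 = 29/4*y**2 - 13/4*y - 4 to the basis.

The other S-polynomials (S(f_1,h_3), S(f_2,h_3)) all reduce to 0 modulo the current basis, so we have a Gröbner basis.
Inter-reduce: drop elements whose leading term is divisible by another's, tail-reduce, and make monic.
Reduced Gröbner basis: {x - 11/4*y + 15/4, y**2 - 13/29*y - 16/29}.
Label its elements g_1 = x - 11/4*y + 15/4, g_2 = y**2 - 13/29*y - 16/29.

Reduce p = x*y - 5*x - 11/4*y**2 + 4*y*z + 15/4*y + 3*z - 2 modulo G:
  leading term x*y: subtract (y)·g_1 from x*y - 5*x - 11/4*y**2 + 4*y*z + 15/4*y + 3*z - 2 → -5*x + 4*y*z + 3*z - 2
  leading term x: subtract (-5)·g_1 from -5*x + 4*y*z + 3*z - 2 → 4*y*z - 55/4*y + 3*z + 67/4
  leading term y*z: no divisor's leading term divides it; move 4*y*z to the remainder.
  leading term y: no divisor's leading term divides it; move -55/4*y to the remainder.
  leading term z: no divisor's leading term divides it; move 3*z to the remainder.
  leading term 1: no divisor's leading term divides it; move 67/4 to the remainder.
  normal form = 4*y*z - 55/4*y + 3*z + 67/4.
The normal form is nonzero, so p ∉ I. Since p minus its normal form lies in I, I + (p) = I + (r) where r = 4*y*z - 55/4*y + 3*z + 67/4; decide whether this ideal is the whole ring.
Run Buchberger on G together with r (pairs among the g_i already reduce to 0 since G is a Gröbner basis):
g_1 = x - 11/4*y + 15/4, LT = x.
g_2 = y**2 - 13/29*y - 16/29, LT = y**2.
r = 4*y*z - 55/4*y + 3*z + 67/4, LT = y*z.

S(g_2,r): lcm = y**2*z. S = 55/16*y**2 - 139/116*y*z - 67/16*y - 16/29*z.
  leading term y**2: subtract (55/16)·g_2 from 55/16*y**2 - 139/116*y*z - 67/16*y - 16/29*z → -139/116*y*z - 307/116*y - 16/29*z + 55/29
  leading term y*z: subtract (-139/464)·r from -139/116*y*z - 307/116*y - 16/29*z + 55/29 → -433/64*y + 161/464*z + 12833/1856
  leading term y: no divisor's leading term divides it; move -433/64*y to the remainder.
  leading term z: no divisor's leading term divides it; move 161/464*z to the remainder.
  leading term 1: no divisor's leading term divides it; move 12833/1856 to the remainder.
  remainder -433/64*y + 161/464*z + 12833/1856 ≠ 0; add m_4 = -433/64*y + 161/464*z + 12833/1856 to the basis.

S(r,m_4): lcm = y*z. S = -55/16*y + 644/12557*z**2 + 89003/50228*z + 67/16.
  leading term y: subtract (220/433)·m_4 from -55/16*y + 644/12557*z**2 + 89003/50228*z + 67/16 → 644/12557*z**2 + 20037/12557*z + 8469/12557
  leading term z**2: no divisor's leading term divides it; move 644/12557*z**2 to the remainder.
  leading term z: no divisor's leading term divides it; move 20037/12557*z to the remainder.
  leading term 1: no divisor's leading term divides it; move 8469/12557 to the remainder.
  remainder 644/12557*z**2 + 20037/12557*z + 8469/12557 ≠ 0; add m_5 = 644/12557*z**2 + 20037/12557*z + 8469/12557 to the basis.

The other S-polynomials (S(g_1,g_2), S(g_1,r), S(g_1,m_4), S(g_2,m_4), S(g_1,m_5), S(g_2,m_5), S(r,m_5), S(m_4,m_5)) all reduce to 0 modulo the current basis, so we have a Gröbner basis.
Inter-reduce: drop elements whose leading term is divisible by another's, tail-reduce, and make monic.
Reduced Gröbner basis: {x - 1771/12557*z + 11798/12557, y - 644/12557*z - 12833/12557, z**2 + 20037/644*z + 8469/644}.
The reduced Gröbner basis of I + (p) is {x - 1771/12557*z + 11798/12557, y - 644/12557*z - 12833/12557, z**2 + 20037/644*z + 8469/644} ≠ {1}, a proper ideal, so the enlarged system stays consistent: p is independent of I, with normal form 4*y*z - 55/4*y + 3*z + 67/4.

x*y - 5*x - 11/4*y**2 + 4*y*z + 15/4*y + 3*z - 2 is independent of I; its normal form modulo I is 4*y*z - 55/4*y + 3*z + 67/4.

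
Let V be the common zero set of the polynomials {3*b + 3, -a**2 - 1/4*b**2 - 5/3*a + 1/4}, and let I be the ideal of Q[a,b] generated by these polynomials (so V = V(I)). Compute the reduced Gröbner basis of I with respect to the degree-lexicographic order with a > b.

This is the nonlinear analogue of row-reducing a linear system.

f_1 = 3*b + 3, LT = b.
f_2 = -a**2 - 1/4*b**2 - 5/3*a + 1/4, LT = a**2.

The S-polynomials (S(f_1,f_2)) all reduce to 0 modulo the current basis, so we have a Gröbner basis.

G = {a**2 + 5/3*a, b + 1}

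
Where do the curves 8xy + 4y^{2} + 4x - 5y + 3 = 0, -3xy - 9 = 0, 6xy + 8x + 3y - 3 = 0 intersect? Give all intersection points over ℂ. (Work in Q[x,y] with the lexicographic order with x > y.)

{(3, -1)}

Compute a lex Gröbner basis by Buchberger's algorithm.
f_1 = 8xy + 4x + 4y^{2} - 5y + 3, LT = xy.
f_2 = -3xy - 9, LT = xy.
f_3 = 6xy + 8x + 3y - 3, LT = xy.

S(f_1,f_2): lcm = xy. S = \tfrac{1}{2}x + \tfrac{1}{2}y^{2} - \tfrac{5}{8}y - \tfrac{21}{8}.
  reduce S modulo (f_1, f_2, f_3):
  remainder \tfrac{1}{2}x + \tfrac{1}{2}y^{2} - \tfrac{5}{8}y - \tfrac{21}{8} ≠ 0; add h_4 = \tfrac{1}{2}x + \tfrac{1}{2}y^{2} - \tfrac{5}{8}y - \tfrac{21}{8} to the basis.

S(f_1,f_3): lcm = xy. S = -\tfrac{5}{6}x + \tfrac{1}{2}y^{2} - \tfrac{9}{8}y + \tfrac{7}{8}.
  reduce S modulo (f_1, f_2, f_3, h_4):
  remainder \tfrac{4}{3}y^{2} - \tfrac{13}{6}y - \tfrac{7}{2} ≠ 0; add h_5 = \tfrac{4}{3}y^{2} - \tfrac{13}{6}y - \tfrac{7}{2} to the basis.

S(f_1,h_4): lcm = xy. S = \tfrac{1}{2}x - y^{3} + \tfrac{7}{4}y^{2} + \tfrac{37}{8}y + \tfrac{3}{8}.
  reduce S modulo (f_1, f_2, f_3, h_4, h_5):
  remainder \tfrac{129}{64}y + \tfrac{129}{64} ≠ 0; add h_6 = \tfrac{129}{64}y + \tfrac{129}{64} to the basis.

The other S-polynomials (S(f_2,f_3), S(f_2,h_4), S(f_3,h_4), S(f_1,h_5), S(f_2,h_5), S(f_3,h_5), S(h_4,h_5), S(f_1,h_6), S(f_2,h_6), S(f_3,h_6), S(h_4,h_6), S(h_5,h_6)) all reduce to 0 modulo the current basis, so we have a Gröbner basis.
Inter-reduce: drop elements whose leading term is divisible by another's, tail-reduce, and make monic.
Reduced Gröbner basis: {x - 3, y + 1}.

A lex Gröbner basis eliminates variables successively. Here y + 1 depends only on y, with roots {-1}; lifting each root through the earlier basis elements recovers the full solutions.
  y = -1: the earlier basis element becomes x - 3 = 0, giving x = 3 — point (3, -1).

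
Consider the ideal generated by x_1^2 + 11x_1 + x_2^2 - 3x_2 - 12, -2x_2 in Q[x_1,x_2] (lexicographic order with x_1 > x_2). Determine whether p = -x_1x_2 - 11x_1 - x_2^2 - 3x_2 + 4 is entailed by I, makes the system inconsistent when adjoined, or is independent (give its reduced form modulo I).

First compute the reduced Gröbner basis of I by Buchberger's algorithm.
f_1 = x_1^2 + 11x_1 + x_2^2 - 3x_2 - 12, LT = x_1^2.
f_2 = -2x_2, LT = x_2.

The S-polynomials (S(f_1,f_2)) all reduce to 0 modulo the current basis, so we have a Gröbner basis.
Inter-reduce: drop elements whose leading term is divisible by another's, tail-reduce, and make monic.
Reduced Gröbner basis: {x_1^2 + 11x_1 - 12, x_2}.
Label its elements g_1 = x_1^2 + 11x_1 - 12, g_2 = x_2.

Reduce p = -x_1x_2 - 11x_1 - x_2^2 - 3x_2 + 4 modulo G:
  leading term x_1x_2: subtract (-x_1)·g_2 from -x_1x_2 - 11x_1 - x_2^2 - 3x_2 + 4 → -11x_1 - x_2^2 - 3x_2 + 4
  leading term x_1: no divisor's leading term divides it; move -11x_1 to the remainder.
  leading term x_2^2: subtract (-x_2)·g_2 from -x_2^2 - 3x_2 + 4 → -3x_2 + 4
  leading term x_2: subtract (-3)·g_2 from -3x_2 + 4 → 4
  leading term 1: no divisor's leading term divides it; move 4 to the remainder.
  normal form = -11x_1 + 4.
The normal form is nonzero, so p ∉ I. Since p minus its normal form lies in I, I + (p) = I + (r) where r = -11x_1 + 4; decide whether this ideal is the whole ring.
Run Buchberger on G together with r (pairs among the g_i already reduce to 0 since G is a Gröbner basis):
g_1 = x_1^2 + 11x_1 - 12, LT = x_1^2.
g_2 = x_2, LT = x_2.
r = -11x_1 + 4, LT = x_1.

S(g_1,r): lcm = x_1^2. S = 125/11x_1 - 12.
  leading term x_1: subtract (-125/121)·r from 125/11x_1 - 12 → -952/121
  leading term 1: no divisor's leading term divides it; move -952/121 to the remainder.
  remainder -952/121 ≠ 0; add m_4 = -952/121 to the basis.

The other S-polynomials (S(g_1,g_2), S(g_2,r), S(g_1,m_4), S(g_2,m_4), S(r,m_4)) all reduce to 0 modulo the current basis, so we have a Gröbner basis.
Inter-reduce: drop elements whose leading term is divisible by another's, tail-reduce, and make monic.
Reduced Gröbner basis: {1}.
The reduced Gröbner basis of I + (p) is {1}: the ideal is the whole ring, so the enlarged system has no common solution — adjoining p is inconsistent.

Adjoining -x_1x_2 - 11x_1 - x_2^2 - 3x_2 + 4 makes the ideal the whole ring: the system is inconsistent.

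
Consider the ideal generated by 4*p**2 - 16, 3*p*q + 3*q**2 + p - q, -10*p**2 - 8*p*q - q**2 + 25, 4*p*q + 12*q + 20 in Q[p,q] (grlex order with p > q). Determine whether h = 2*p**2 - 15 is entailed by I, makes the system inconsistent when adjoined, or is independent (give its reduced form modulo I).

First compute the reduced Gröbner basis of I by Buchberger's algorithm.
f_1 = 4*p**2 - 16, LT = p**2.
f_2 = 3*p*q + 3*q**2 + p - q, LT = p*q.
f_3 = -10*p**2 - 8*p*q - q**2 + 25, LT = p**2.
f_4 = 4*p*q + 12*q + 20, LT = p*q.

S(f_1,f_2): lcm = p**2*q. S = -p*q**2 - 1/3*p**2 + 1/3*p*q - 4*q.
  leading term p*q**2: subtract (-1/3*q)·f_2 from -p*q**2 - 1/3*p**2 + 1/3*p*q - 4*q → q**3 - 1/3*p**2 + 2/3*p*q - 1/3*q**2 - 4*q
  leading term q**3: no divisor's leading term divides it; move q**3 to the remainder.
  leading term p**2: subtract (-1/12)·f_1 from -1/3*p**2 + 2/3*p*q - 1/3*q**2 - 4*q → 2/3*p*q - 1/3*q**2 - 4*q - 4/3
  leading term p*q: subtract (2/9)·f_2 from 2/3*p*q - 1/3*q**2 - 4*q - 4/3 → -q**2 - 2/9*p - 34/9*q - 4/3
  leading term q**2: no divisor's leading term divides it; move -q**2 to the remainder.
  leading term p: no divisor's leading term divides it; move -2/9*p to the remainder.
  leading term q: no divisor's leading term divides it; move -34/9*q to the remainder.
  leading term 1: no divisor's leading term divides it; move -4/3 to the remainder.
  remainder q**3 - q**2 - 2/9*p - 34/9*q - 4/3 ≠ 0; add k_5 = q**3 - q**2 - 2/9*p - 34/9*q - 4/3 to the basis.

S(f_1,f_3): lcm = p**2. S = -4/5*p*q - 1/10*q**2 - 3/2.
  leading term p*q: subtract (-4/15)·f_2 from -4/5*p*q - 1/10*q**2 - 3/2 → 7/10*q**2 + 4/15*p - 4/15*q - 3/2
  leading term q**2: no divisor's leading term divides it; move 7/10*q**2 to the remainder.
  leading term p: no divisor's leading term divides it; move 4/15*p to the remainder.
  leading term q: no divisor's leading term divides it; move -4/15*q to the remainder.
  leading term 1: no divisor's leading term divides it; move -3/2 to the remainder.
  remainder 7/10*q**2 + 4/15*p - 4/15*q - 3/2 ≠ 0; add k_6 = 7/10*q**2 + 4/15*p - 4/15*q - 3/2 to the basis.

S(f_1,f_4): lcm = p**2*q. S = -3*p*q - 5*p - 4*q.
  leading term p*q: subtract (-1)·f_2 from -3*p*q - 5*p - 4*q → 3*q**2 - 4*p - 5*q
  leading term q**2: subtract (30/7)·k_6 from 3*q**2 - 4*p - 5*q → -36/7*p - 27/7*q + 45/7
  leading term p: no divisor's leading term divides it; move -36/7*p to the remainder.
  leading term q: no divisor's leading term divides it; move -27/7*q to the remainder.
  leading term 1: no divisor's leading term divides it; move 45/7 to the remainder.
  remainder -36/7*p - 27/7*q + 45/7 ≠ 0; add k_7 = -36/7*p - 27/7*q + 45/7 to the basis.

S(f_2,f_3): lcm = p**2*q. S = 1/5*p*q**2 - 1/10*q**3 + 1/3*p**2 - 1/3*p*q + 5/2*q.
  leading term p*q**2: subtract (1/15*q)·f_2 from 1/5*p*q**2 - 1/10*q**3 + 1/3*p**2 - 1/3*p*q + 5/2*q → -3/10*q**3 + 1/3*p**2 - 2/5*p*q + 1/15*q**2 + 5/2*q
  leading term q**3: subtract (-3/10)·k_5 from -3/10*q**3 + 1/3*p**2 - 2/5*p*q + 1/15*q**2 + 5/2*q → 1/3*p**2 - 2/5*p*q - 7/30*q**2 - 1/15*p + 41/30*q - 2/5
  leading term p**2: subtract (1/12)·f_1 from 1/3*p**2 - 2/5*p*q - 7/30*q**2 - 1/15*p + 41/30*q - 2/5 → -2/5*p*q - 7/30*q**2 - 1/15*p + 41/30*q + 14/15
  leading term p*q: subtract (-2/15)·f_2 from -2/5*p*q - 7/30*q**2 - 1/15*p + 41/30*q + 14/15 → 1/6*q**2 + 1/15*p + 37/30*q + 14/15
  leading term q**2: subtract (5/21)·k_6 from 1/6*q**2 + 1/15*p + 37/30*q + 14/15 → 1/315*p + 817/630*q + 271/210
  leading term p: subtract (-1/1620)·k_7 from 1/315*p + 817/630*q + 271/210 → 233/180*q + 233/180
  leading term q: no divisor's leading term divides it; move 233/180*q to the remainder.
  leading term 1: no divisor's leading term divides it; move 233/180 to the remainder.
  remainder 233/180*q + 233/180 ≠ 0; add k_8 = 233/180*q + 233/180 to the basis.

The other S-polynomials (S(f_2,f_4), S(f_3,f_4), S(f_1,k_5), S(f_2,k_5), S(f_3,k_5), S(f_4,k_5), S(f_1,k_6), S(f_2,k_6), S(f_3,k_6), S(f_4,k_6), S(k_5,k_6), S(f_1,k_7), S(f_2,k_7), S(f_3,k_7), S(f_4,k_7), S(k_5,k_7), S(k_6,k_7), S(f_1,k_8), S(f_2,k_8), S(f_3,k_8), S(f_4,k_8), S(k_5,k_8), S(k_6,k_8), S(k_7,k_8)) all reduce to 0 modulo the current basis, so we have a Gröbner basis.
Inter-reduce: drop elements whose leading term is divisible by another's, tail-reduce, and make monic.
Reduced Gröbner basis: {p - 2, q + 1}.
Label its elements g_1 = p - 2, g_2 = q + 1.

Reduce h = 2*p**2 - 15 modulo G:
  leading term p**2: subtract (2*p)·g_1 from 2*p**2 - 15 → 4*p - 15
  leading term p: subtract (4)·g_1 from 4*p - 15 → -7
  leading term 1: no divisor's leading term divides it; move -7 to the remainder.
  normal form = -7.
The normal form is nonzero, so h ∉ I. Since h minus its normal form lies in I, I + (h) = I + (r) where r = -7; decide whether this ideal is the whole ring.
Here r = -7 is a nonzero constant, hence a unit: 1 ∈ I + (h), the Gröbner basis of I + (h) is {1}, and the enlarged system has no common solution — adjoining h is inconsistent.

The remainder on division by a Gröbner basis is unique — it is the normal form.

Adjoining 2*p**2 - 15 makes the ideal the whole ring: the system is inconsistent.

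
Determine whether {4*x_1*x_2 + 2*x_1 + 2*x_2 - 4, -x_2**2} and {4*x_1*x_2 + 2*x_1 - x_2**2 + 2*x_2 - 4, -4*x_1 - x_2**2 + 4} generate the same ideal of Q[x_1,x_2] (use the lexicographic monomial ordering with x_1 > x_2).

For a fixed monomial order, each ideal has a unique reduced Gröbner basis; comparing bases decides equality.
Buchberger on the first generating set:
f_1 = 4*x_1*x_2 + 2*x_1 + 2*x_2 - 4, LT = x_1*x_2.
f_2 = -x_2**2, LT = x_2**2.

S(f_1,f_2): lcm = x_1*x_2**2. S = 1/2*x_1*x_2 + 1/2*x_2**2 - x_2.
  leading term x_1*x_2: subtract (1/8)·f_1 from 1/2*x_1*x_2 + 1/2*x_2**2 - x_2 → -1/4*x_1 + 1/2*x_2**2 - 5/4*x_2 + 1/2
  leading term x_1: no divisor's leading term divides it; move -1/4*x_1 to the remainder.
  leading term x_2**2: subtract (-1/2)·f_2 from 1/2*x_2**2 - 5/4*x_2 + 1/2 → -5/4*x_2 + 1/2
  leading term x_2: no divisor's leading term divides it; move -5/4*x_2 to the remainder.
  leading term 1: no divisor's leading term divides it; move 1/2 to the remainder.
  remainder -1/4*x_1 - 5/4*x_2 + 1/2 ≠ 0; add g_3 = -1/4*x_1 - 5/4*x_2 + 1/2 to the basis.

The other S-polynomials (S(f_1,g_3), S(f_2,g_3)) all reduce to 0 modulo the current basis, so we have a Gröbner basis.
Inter-reduce: drop elements whose leading term is divisible by another's, tail-reduce, and make monic.
Reduced Gröbner basis: {x_1 + 5*x_2 - 2, x_2**2}.

Buchberger on the second generating set:
h_1 = 4*x_1*x_2 + 2*x_1 - x_2**2 + 2*x_2 - 4, LT = x_1*x_2.
h_2 = -4*x_1 - x_2**2 + 4, LT = x_1.

S(h_1,h_2): lcm = x_1*x_2. S = 1/2*x_1 - 1/4*x_2**3 - 1/4*x_2**2 + 3/2*x_2 - 1.
  leading term x_1: subtract (-1/8)·h_2 from 1/2*x_1 - 1/4*x_2**3 - 1/4*x_2**2 + 3/2*x_2 - 1 → -1/4*x_2**3 - 3/8*x_2**2 + 3/2*x_2 - 1/2
  leading term x_2**3: no divisor's leading term divides it; move -1/4*x_2**3 to the remainder.
  leading term x_2**2: no divisor's leading term divides it; move -3/8*x_2**2 to the remainder.
  leading term x_2: no divisor's leading term divides it; move 3/2*x_2 to the remainder.
  leading term 1: no divisor's leading term divides it; move -1/2 to the remainder.
  remainder -1/4*x_2**3 - 3/8*x_2**2 + 3/2*x_2 - 1/2 ≠ 0; add k_3 = -1/4*x_2**3 - 3/8*x_2**2 + 3/2*x_2 - 1/2 to the basis.

The other S-polynomials (S(h_1,k_3), S(h_2,k_3)) all reduce to 0 modulo the current basis, so we have a Gröbner basis.
Inter-reduce: drop elements whose leading term is divisible by another's, tail-reduce, and make monic.
Reduced Gröbner basis: {x_1 + 1/4*x_2**2 - 1, x_2**3 + 3/2*x_2**2 - 6*x_2 + 2}.

The bases are distinct; the ideals are different.

No, the ideals differ.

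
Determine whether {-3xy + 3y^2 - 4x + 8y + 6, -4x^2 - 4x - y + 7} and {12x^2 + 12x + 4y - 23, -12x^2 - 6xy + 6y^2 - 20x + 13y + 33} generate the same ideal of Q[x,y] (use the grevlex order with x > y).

No, the ideals differ.

Since reduced Gröbner bases are canonical representatives of ideals under a given ordering, it suffices to compute and compare them.
Buchberger on the first generating set:
f_1 = -3xy + 3y^2 - 4x + 8y + 6, LT = xy.
f_2 = -4x^2 - 4x - y + 7, LT = x^2.

S(f_1,f_2): lcm = x^2y. S = -xy^2 + 4/3x^2 - 11/3xy - 1/4y^2 - 2x + 7/4y.
  leading term xy^2: subtract (1/3y)·f_1 from -xy^2 + 4/3x^2 - 11/3xy - 1/4y^2 - 2x + 7/4y → -y^3 + 4/3x^2 - 7/3xy - 35/12y^2 - 2x - 1/4y
  leading term y^3: no divisor's leading term divides it; move -y^3 to the remainder.
  leading term x^2: subtract (-1/3)·f_2 from 4/3x^2 - 7/3xy - 35/12y^2 - 2x - 1/4y → -7/3xy - 35/12y^2 - 10/3x - 7/12y + 7/3
  leading term xy: subtract (7/9)·f_1 from -7/3xy - 35/12y^2 - 10/3x - 7/12y + 7/3 → -21/4y^2 - 2/9x - 245/36y - 7/3
  leading term y^2: no divisor's leading term divides it; move -21/4y^2 to the remainder.
  leading term x: no divisor's leading term divides it; move -2/9x to the remainder.
  leading term y: no divisor's leading term divides it; move -245/36y to the remainder.
  leading term 1: no divisor's leading term divides it; move -7/3 to the remainder.
  remainder -y^3 - 21/4y^2 - 2/9x - 245/36y - 7/3 ≠ 0; add g_3 = -y^3 - 21/4y^2 - 2/9x - 245/36y - 7/3 to the basis.

The other S-polynomials (S(f_1,g_3), S(f_2,g_3)) all reduce to 0 modulo the current basis, so we have a Gröbner basis.
Inter-reduce: drop elements whose leading term is divisible by another's, tail-reduce, and make monic.
Reduced Gröbner basis: {y^3 + 21/4y^2 + 2/9x + 245/36y + 7/3, x^2 + x + 1/4y - 7/4, xy - y^2 + 4/3x - 8/3y - 2}.

Buchberger on the second generating set:
h_1 = 12x^2 + 12x + 4y - 23, LT = x^2.
h_2 = -12x^2 - 6xy + 6y^2 - 20x + 13y + 33, LT = x^2.

S(h_1,h_2): lcm = x^2. S = -1/2xy + 1/2y^2 - 2/3x + 17/12y + 5/6.
  leading term xy: no divisor's leading term divides it; move -1/2xy to the remainder.
  leading term y^2: no divisor's leading term divides it; move 1/2y^2 to the remainder.
  leading term x: no divisor's leading term divides it; move -2/3x to the remainder.
  leading term y: no divisor's leading term divides it; move 17/12y to the remainder.
  leading term 1: no divisor's leading term divides it; move 5/6 to the remainder.
  remainder -1/2xy + 1/2y^2 - 2/3x + 17/12y + 5/6 ≠ 0; add k_3 = -1/2xy + 1/2y^2 - 2/3x + 17/12y + 5/6 to the basis.

S(h_1,k_3): lcm = x^2y. S = xy^2 - 4/3x^2 + 23/6xy + 1/3y^2 + 5/3x - 23/12y.
  leading term xy^2: subtract (-2y)·k_3 from xy^2 - 4/3x^2 + 23/6xy + 1/3y^2 + 5/3x - 23/12y → y^3 - 4/3x^2 + 5/2xy + 19/6y^2 + 5/3x - 1/4y
  leading term y^3: no divisor's leading term divides it; move y^3 to the remainder.
  leading term x^2: subtract (-1/9)·h_1 from -4/3x^2 + 5/2xy + 19/6y^2 + 5/3x - 1/4y → 5/2xy + 19/6y^2 + 3x + 7/36y - 23/9
  leading term xy: subtract (-5)·k_3 from 5/2xy + 19/6y^2 + 3x + 7/36y - 23/9 → 17/3y^2 - 1/3x + 131/18y + 29/18
  leading term y^2: no divisor's leading term divides it; move 17/3y^2 to the remainder.
  leading term x: no divisor's leading term divides it; move -1/3x to the remainder.
  leading term y: no divisor's leading term divides it; move 131/18y to the remainder.
  leading term 1: no divisor's leading term divides it; move 29/18 to the remainder.
  remainder y^3 + 17/3y^2 - 1/3x + 131/18y + 29/18 ≠ 0; add k_4 = y^3 + 17/3y^2 - 1/3x + 131/18y + 29/18 to the basis.

The other S-polynomials (S(h_2,k_3), S(h_1,k_4), S(h_2,k_4), S(k_3,k_4)) all reduce to 0 modulo the current basis, so we have a Gröbner basis.
Inter-reduce: drop elements whose leading term is divisible by another's, tail-reduce, and make monic.
Reduced Gröbner basis: {y^3 + 17/3y^2 - 1/3x + 131/18y + 29/18, x^2 + x + 1/3y - 23/12, xy - y^2 + 4/3x - 17/6y - 5/3}.

The bases are distinct; the ideals are different.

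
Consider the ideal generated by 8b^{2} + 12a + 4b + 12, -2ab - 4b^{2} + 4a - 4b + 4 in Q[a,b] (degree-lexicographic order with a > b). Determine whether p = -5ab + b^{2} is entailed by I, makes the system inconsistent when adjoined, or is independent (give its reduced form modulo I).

First compute the reduced Gröbner basis of I by Buchberger's algorithm.
f_1 = 8b^{2} + 12a + 4b + 12, LT = b^{2}.
f_2 = -2ab - 4b^{2} + 4a - 4b + 4, LT = ab.

S(f_1,f_2): lcm = ab^{2}. S = -2b^{3} + \tfrac{3}{2}a^{2} + \tfrac{5}{2}ab - 2b^{2} + \tfrac{3}{2}a + 2b.
  leading term b^{3}: subtract (-\tfrac{1}{4}b)·f_1 from -2b^{3} + \tfrac{3}{2}a^{2} + \tfrac{5}{2}ab - 2b^{2} + \tfrac{3}{2}a + 2b → \tfrac{3}{2}a^{2} + \tfrac{11}{2}ab - b^{2} + \tfrac{3}{2}a + 5b
  leading term a^{2}: no divisor's leading term divides it; move \tfrac{3}{2}a^{2} to the remainder.
  leading term ab: subtract (-\tfrac{11}{4})·f_2 from \tfrac{11}{2}ab - b^{2} + \tfrac{3}{2}a + 5b → -12b^{2} + \tfrac{25}{2}a - 6b + 11
  leading term b^{2}: subtract (-\tfrac{3}{2})·f_1 from -12b^{2} + \tfrac{25}{2}a - 6b + 11 → \tfrac{61}{2}a + 29
  leading term a: no divisor's leading term divides it; move \tfrac{61}{2}a to the remainder.
  leading term 1: no divisor's leading term divides it; move 29 to the remainder.
  remainder \tfrac{3}{2}a^{2} + \tfrac{61}{2}a + 29 ≠ 0; add h_3 = \tfrac{3}{2}a^{2} + \tfrac{61}{2}a + 29 to the basis.

S(f_1,h_3): leading monomials are coprime, so the S-polynomial reduces to 0 (Buchberger's first criterion).
S(f_2,h_3): lcm = a^{2}b. S = 2ab^{2} - 2a^{2} - \tfrac{55}{3}ab - 2a - \tfrac{58}{3}b.
  leading term ab^{2}: subtract (\tfrac{1}{4}a)·f_1 from 2ab^{2} - 2a^{2} - \tfrac{55}{3}ab - 2a - \tfrac{58}{3}b → -5a^{2} - \tfrac{58}{3}ab - 5a - \tfrac{58}{3}b
  leading term a^{2}: subtract (-\tfrac{10}{3})·h_3 from -5a^{2} - \tfrac{58}{3}ab - 5a - \tfrac{58}{3}b → -\tfrac{58}{3}ab + \tfrac{290}{3}a - \tfrac{58}{3}b + \tfrac{290}{3}
  leading term ab: subtract (\tfrac{29}{3})·f_2 from -\tfrac{58}{3}ab + \tfrac{290}{3}a - \tfrac{58}{3}b + \tfrac{290}{3} → \tfrac{116}{3}b^{2} + 58a + \tfrac{58}{3}b + 58
  leading term b^{2}: subtract (\tfrac{29}{6})·f_1 from \tfrac{116}{3}b^{2} + 58a + \tfrac{58}{3}b + 58 → 0
  remainder 0.

Every S-polynomial of the final basis reduces to 0, so we have a Gröbner basis.
Inter-reduce: drop elements whose leading term is divisible by another's, tail-reduce, and make monic.
Reduced Gröbner basis: {a^{2} + \tfrac{61}{3}a + \tfrac{58}{3}, ab - 5a + b - 5, b^{2} + \tfrac{3}{2}a + \tfrac{1}{2}b + \tfrac{3}{2}}.
Label its elements g_1 = a^{2} + \tfrac{61}{3}a + \tfrac{58}{3}, g_2 = ab - 5a + b - 5, g_3 = b^{2} + \tfrac{3}{2}a + \tfrac{1}{2}b + \tfrac{3}{2}.

Reduce p = -5ab + b^{2} modulo G:
  leading term ab: subtract (-5)·g_2 from -5ab + b^{2} → b^{2} - 25a + 5b - 25
  leading term b^{2}: subtract (1)·g_3 from b^{2} - 25a + 5b - 25 → -\tfrac{53}{2}a + \tfrac{9}{2}b - \tfrac{53}{2}
  leading term a: no divisor's leading term divides it; move -\tfrac{53}{2}a to the remainder.
  leading term b: no divisor's leading term divides it; move \tfrac{9}{2}b to the remainder.
  leading term 1: no divisor's leading term divides it; move -\tfrac{53}{2} to the remainder.
  normal form = -\tfrac{53}{2}a + \tfrac{9}{2}b - \tfrac{53}{2}.
The normal form is nonzero, so p ∉ I. Since p minus its normal form lies in I, I + (p) = I + (r) where r = -\tfrac{53}{2}a + \tfrac{9}{2}b - \tfrac{53}{2}; decide whether this ideal is the whole ring.
Run Buchberger on G together with r (pairs among the g_i already reduce to 0 since G is a Gröbner basis):
g_1 = a^{2} + \tfrac{61}{3}a + \tfrac{58}{3}, LT = a^{2}.
g_2 = ab - 5a + b - 5, LT = ab.
g_3 = b^{2} + \tfrac{3}{2}a + \tfrac{1}{2}b + \tfrac{3}{2}, LT = b^{2}.
r = -\tfrac{53}{2}a + \tfrac{9}{2}b - \tfrac{53}{2}, LT = a.

S(g_1,g_2): lcm = a^{2}b. S = 5a^{2} + \tfrac{58}{3}ab + 5a + \tfrac{58}{3}b.
  leading term a^{2}: subtract (5)·g_1 from 5a^{2} + \tfrac{58}{3}ab + 5a + \tfrac{58}{3}b → \tfrac{58}{3}ab - \tfrac{290}{3}a + \tfrac{58}{3}b - \tfrac{290}{3}
  leading term ab: subtract (\tfrac{58}{3})·g_2 from \tfrac{58}{3}ab - \tfrac{290}{3}a + \tfrac{58}{3}b - \tfrac{290}{3} → 0
  remainder 0.

S(g_1,g_3): leading monomials are coprime, so the S-polynomial reduces to 0 (Buchberger's first criterion).
S(g_1,r): lcm = a^{2}. S = \tfrac{9}{53}ab + \tfrac{58}{3}a + \tfrac{58}{3}.
  leading term ab: subtract (\tfrac{9}{53})·g_2 from \tfrac{9}{53}ab + \tfrac{58}{3}a + \tfrac{58}{3} → \tfrac{3209}{159}a - \tfrac{9}{53}b + \tfrac{3209}{159}
  leading term a: subtract (-\tfrac{6418}{8427})·r from \tfrac{3209}{159}a - \tfrac{9}{53}b + \tfrac{3209}{159} → \tfrac{9150}{2809}b
  leading term b: no divisor's leading term divides it; move \tfrac{9150}{2809}b to the remainder.
  remainder \tfrac{9150}{2809}b ≠ 0; add m_5 = \tfrac{9150}{2809}b to the basis.

S(g_2,g_3): lcm = ab^{2}. S = -\tfrac{3}{2}a^{2} - \tfrac{11}{2}ab + b^{2} - \tfrac{3}{2}a - 5b.
  leading term a^{2}: subtract (-\tfrac{3}{2})·g_1 from -\tfrac{3}{2}a^{2} - \tfrac{11}{2}ab + b^{2} - \tfrac{3}{2}a - 5b → -\tfrac{11}{2}ab + b^{2} + 29a - 5b + 29
  leading term ab: subtract (-\tfrac{11}{2})·g_2 from -\tfrac{11}{2}ab + b^{2} + 29a - 5b + 29 → b^{2} + \tfrac{3}{2}a + \tfrac{1}{2}b + \tfrac{3}{2}
  leading term b^{2}: subtract (1)·g_3 from b^{2} + \tfrac{3}{2}a + \tfrac{1}{2}b + \tfrac{3}{2} → 0
  remainder 0.

S(g_2,r): lcm = ab. S = \tfrac{9}{53}b^{2} - 5a - 5.
  leading term b^{2}: subtract (\tfrac{9}{53})·g_3 from \tfrac{9}{53}b^{2} - 5a - 5 → -\tfrac{557}{106}a - \tfrac{9}{106}b - \tfrac{557}{106}
  leading term a: subtract (\tfrac{557}{2809})·r from -\tfrac{557}{106}a - \tfrac{9}{106}b - \tfrac{557}{106} → -\tfrac{2745}{2809}b
  leading term b: subtract (-\tfrac{3}{10})·m_5 from -\tfrac{2745}{2809}b → 0
  remainder 0.

S(g_3,r): leading monomials are coprime, so the S-polynomial reduces to 0 (Buchberger's first criterion).
S(g_1,m_5): leading monomials are coprime, so the S-polynomial reduces to 0 (Buchberger's first criterion).
S(g_2,m_5): lcm = ab. S = -5a + b - 5.
  leading term a: subtract (\tfrac{10}{53})·r from -5a + b - 5 → \tfrac{8}{53}b
  leading term b: subtract (\tfrac{212}{4575})·m_5 from \tfrac{8}{53}b → 0
  remainder 0.

S(g_3,m_5): lcm = b^{2}. S = \tfrac{3}{2}a + \tfrac{1}{2}b + \tfrac{3}{2}.
  leading term a: subtract (-\tfrac{3}{53})·r from \tfrac{3}{2}a + \tfrac{1}{2}b + \tfrac{3}{2} → \tfrac{40}{53}b
  leading term b: subtract (\tfrac{212}{915})·m_5 from \tfrac{40}{53}b → 0
  remainder 0.

S(r,m_5): leading monomials are coprime, so the S-polynomial reduces to 0 (Buchberger's first criterion).
Every S-polynomial of the final basis reduces to 0, so we have a Gröbner basis.
Inter-reduce: drop elements whose leading term is divisible by another's, tail-reduce, and make monic.
Reduced Gröbner basis: {a + 1, b}.
The reduced Gröbner basis of I + (p) is {a + 1, b} ≠ {1}, a proper ideal, so the enlarged system stays consistent: p is independent of I, with normal form -\tfrac{53}{2}a + \tfrac{9}{2}b - \tfrac{53}{2}.

The remainder on division by a Gröbner basis is unique — it is the normal form.

-5ab + b^{2} is independent of I; its normal form modulo I is -\tfrac{53}{2}a + \tfrac{9}{2}b - \tfrac{53}{2}.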